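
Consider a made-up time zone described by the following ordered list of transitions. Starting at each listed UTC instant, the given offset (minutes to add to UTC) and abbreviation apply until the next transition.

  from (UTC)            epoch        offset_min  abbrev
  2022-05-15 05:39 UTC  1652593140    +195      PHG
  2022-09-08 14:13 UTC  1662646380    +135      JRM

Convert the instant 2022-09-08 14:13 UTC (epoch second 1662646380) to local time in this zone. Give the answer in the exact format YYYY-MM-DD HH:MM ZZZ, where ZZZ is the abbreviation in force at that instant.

2022-09-08 16:28 JRM

Query: 2022-09-08 14:13 UTC
Rule 2/2 (JRM, +02:15): 2022-09-08 14:13 UTC ≤ query < +∞
14·60 + 13 + 135 = 988 min
988 = 0·1440 + 988; 988 = 16·60 + 28 → 16:28, same day
→ 2022-09-08 16:28 JRM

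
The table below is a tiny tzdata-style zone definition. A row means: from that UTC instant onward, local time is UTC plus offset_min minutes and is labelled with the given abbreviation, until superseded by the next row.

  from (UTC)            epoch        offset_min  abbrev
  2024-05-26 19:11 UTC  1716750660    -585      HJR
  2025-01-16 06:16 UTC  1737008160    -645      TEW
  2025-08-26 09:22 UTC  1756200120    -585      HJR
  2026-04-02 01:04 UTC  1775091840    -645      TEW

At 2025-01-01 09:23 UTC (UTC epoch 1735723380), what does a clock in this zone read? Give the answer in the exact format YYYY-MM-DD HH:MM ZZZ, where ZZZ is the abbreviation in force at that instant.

2024-12-31 23:38 HJR

Query: 2025-01-01 09:23 UTC
Rule 1/4 (HJR, -09:45): 2024-05-26 19:11 UTC ≤ query < 2025-01-16 06:16 UTC
9·60 + 23 - 585 = -22 min
-22 = -1·1440 + 1418; 1418 = 23·60 + 38 → 23:38, 2025-01-01 - 1 day = 2024-12-31
→ 2024-12-31 23:38 HJR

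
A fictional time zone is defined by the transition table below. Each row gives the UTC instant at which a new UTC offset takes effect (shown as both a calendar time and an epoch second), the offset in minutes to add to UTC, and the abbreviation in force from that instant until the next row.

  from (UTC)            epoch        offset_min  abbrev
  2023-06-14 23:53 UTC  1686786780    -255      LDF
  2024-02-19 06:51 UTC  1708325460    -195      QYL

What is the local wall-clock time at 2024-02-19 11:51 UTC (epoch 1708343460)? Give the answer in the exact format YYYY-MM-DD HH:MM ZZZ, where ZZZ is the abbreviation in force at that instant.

2024-02-19 08:36 QYL

Query: 2024-02-19 11:51 UTC
Rule 2/2 (QYL, -03:15): 2024-02-19 06:51 UTC ≤ query < +∞
11·60 + 51 - 195 = 516 min
516 = 0·1440 + 516; 516 = 8·60 + 36 → 08:36, same day
→ 2024-02-19 08:36 QYL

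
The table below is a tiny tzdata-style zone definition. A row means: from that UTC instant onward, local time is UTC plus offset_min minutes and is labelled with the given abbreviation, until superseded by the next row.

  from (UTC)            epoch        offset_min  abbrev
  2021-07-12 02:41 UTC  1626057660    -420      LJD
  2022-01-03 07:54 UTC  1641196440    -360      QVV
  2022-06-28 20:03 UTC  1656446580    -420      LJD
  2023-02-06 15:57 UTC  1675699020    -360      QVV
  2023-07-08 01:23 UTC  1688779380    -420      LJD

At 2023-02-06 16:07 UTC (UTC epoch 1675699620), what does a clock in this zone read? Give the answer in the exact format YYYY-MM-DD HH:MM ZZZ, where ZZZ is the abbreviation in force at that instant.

2023-02-06 10:07 QVV

Query: 2023-02-06 16:07 UTC
Rule 4/5 (QVV, -06:00): 2023-02-06 15:57 UTC ≤ query < 2023-07-08 01:23 UTC
16·60 + 7 - 360 = 607 min
607 = 0·1440 + 607; 607 = 10·60 + 7 → 10:07, same day
→ 2023-02-06 10:07 QVV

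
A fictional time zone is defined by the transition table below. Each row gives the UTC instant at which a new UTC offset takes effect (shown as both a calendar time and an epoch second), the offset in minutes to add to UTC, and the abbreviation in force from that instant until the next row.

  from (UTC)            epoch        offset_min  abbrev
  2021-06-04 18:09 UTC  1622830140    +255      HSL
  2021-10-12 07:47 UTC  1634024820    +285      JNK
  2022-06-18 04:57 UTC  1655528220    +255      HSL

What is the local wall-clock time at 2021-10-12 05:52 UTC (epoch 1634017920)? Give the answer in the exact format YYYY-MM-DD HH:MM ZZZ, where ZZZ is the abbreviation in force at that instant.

2021-10-12 10:07 HSL

Query: 2021-10-12 05:52 UTC
Rule 1/3 (HSL, +04:15): 2021-06-04 18:09 UTC ≤ query < 2021-10-12 07:47 UTC
5·60 + 52 + 255 = 607 min
607 = 0·1440 + 607; 607 = 10·60 + 7 → 10:07, same day
→ 2021-10-12 10:07 HSL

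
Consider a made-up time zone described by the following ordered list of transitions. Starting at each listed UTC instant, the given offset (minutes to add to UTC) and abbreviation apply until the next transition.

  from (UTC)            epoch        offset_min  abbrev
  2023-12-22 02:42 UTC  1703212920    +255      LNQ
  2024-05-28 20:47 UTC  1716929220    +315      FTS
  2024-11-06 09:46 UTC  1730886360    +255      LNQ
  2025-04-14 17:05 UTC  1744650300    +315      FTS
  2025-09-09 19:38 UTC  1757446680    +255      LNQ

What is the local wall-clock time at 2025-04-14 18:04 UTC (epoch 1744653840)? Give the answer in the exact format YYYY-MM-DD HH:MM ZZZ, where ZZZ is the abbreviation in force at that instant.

2025-04-14 23:19 FTS

Query: 2025-04-14 18:04 UTC
Rule 4/5 (FTS, +05:15): 2025-04-14 17:05 UTC ≤ query < 2025-09-09 19:38 UTC
18·60 + 4 + 315 = 1399 min
1399 = 0·1440 + 1399; 1399 = 23·60 + 19 → 23:19, same day
→ 2025-04-14 23:19 FTS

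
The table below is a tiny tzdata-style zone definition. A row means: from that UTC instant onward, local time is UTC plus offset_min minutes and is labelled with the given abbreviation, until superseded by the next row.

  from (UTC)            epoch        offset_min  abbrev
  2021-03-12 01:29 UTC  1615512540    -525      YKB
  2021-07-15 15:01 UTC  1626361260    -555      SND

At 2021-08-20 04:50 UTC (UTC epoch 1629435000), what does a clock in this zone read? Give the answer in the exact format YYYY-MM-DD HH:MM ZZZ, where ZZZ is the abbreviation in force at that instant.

2021-08-19 19:35 SND

Query: 2021-08-20 04:50 UTC
Rule 2/2 (SND, -09:15): 2021-07-15 15:01 UTC ≤ query < +∞
4·60 + 50 - 555 = -265 min
-265 = -1·1440 + 1175; 1175 = 19·60 + 35 → 19:35, 2021-08-20 - 1 day = 2021-08-19
→ 2021-08-19 19:35 SND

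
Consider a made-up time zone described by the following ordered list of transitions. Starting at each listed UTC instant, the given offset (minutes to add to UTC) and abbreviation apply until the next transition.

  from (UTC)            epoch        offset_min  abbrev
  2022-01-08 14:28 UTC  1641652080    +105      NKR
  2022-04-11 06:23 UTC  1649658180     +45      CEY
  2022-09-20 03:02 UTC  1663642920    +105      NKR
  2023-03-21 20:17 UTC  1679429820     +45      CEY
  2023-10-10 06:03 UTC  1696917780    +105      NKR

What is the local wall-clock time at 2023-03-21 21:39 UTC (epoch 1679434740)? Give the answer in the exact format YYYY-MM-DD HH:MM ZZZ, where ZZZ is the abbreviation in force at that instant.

Query: 2023-03-21 21:39 UTC
Rule 4/5 (CEY, +00:45): 2023-03-21 20:17 UTC ≤ query < 2023-10-10 06:03 UTC
21·60 + 39 + 45 = 1344 min
1344 = 0·1440 + 1344; 1344 = 22·60 + 24 → 22:24, same day
→ 2023-03-21 22:24 CEY

2023-03-21 22:24 CEY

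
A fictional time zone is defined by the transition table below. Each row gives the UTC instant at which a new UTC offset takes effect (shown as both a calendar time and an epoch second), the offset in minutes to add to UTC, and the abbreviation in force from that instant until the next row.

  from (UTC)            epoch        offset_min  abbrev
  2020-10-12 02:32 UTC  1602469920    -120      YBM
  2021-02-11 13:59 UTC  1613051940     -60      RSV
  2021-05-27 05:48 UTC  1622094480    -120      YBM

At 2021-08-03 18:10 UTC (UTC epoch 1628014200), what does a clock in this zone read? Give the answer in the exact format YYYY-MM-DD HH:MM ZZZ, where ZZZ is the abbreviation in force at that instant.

Query: 2021-08-03 18:10 UTC
Rule 3/3 (YBM, -02:00): 2021-05-27 05:48 UTC ≤ query < +∞
18·60 + 10 - 120 = 970 min
970 = 0·1440 + 970; 970 = 16·60 + 10 → 16:10, same day
→ 2021-08-03 16:10 YBM

2021-08-03 16:10 YBM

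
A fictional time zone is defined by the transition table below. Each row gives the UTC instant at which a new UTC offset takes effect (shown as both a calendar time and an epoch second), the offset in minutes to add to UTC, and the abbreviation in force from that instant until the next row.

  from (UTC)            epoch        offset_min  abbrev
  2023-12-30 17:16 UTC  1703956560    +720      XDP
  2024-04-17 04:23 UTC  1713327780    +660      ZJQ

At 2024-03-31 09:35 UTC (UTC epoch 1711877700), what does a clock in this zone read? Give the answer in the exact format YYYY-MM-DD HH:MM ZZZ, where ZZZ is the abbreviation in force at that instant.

Query: 2024-03-31 09:35 UTC
Rule 1/2 (XDP, +12:00): 2023-12-30 17:16 UTC ≤ query < 2024-04-17 04:23 UTC
9·60 + 35 + 720 = 1295 min
1295 = 0·1440 + 1295; 1295 = 21·60 + 35 → 21:35, same day
→ 2024-03-31 21:35 XDP

2024-03-31 21:35 XDP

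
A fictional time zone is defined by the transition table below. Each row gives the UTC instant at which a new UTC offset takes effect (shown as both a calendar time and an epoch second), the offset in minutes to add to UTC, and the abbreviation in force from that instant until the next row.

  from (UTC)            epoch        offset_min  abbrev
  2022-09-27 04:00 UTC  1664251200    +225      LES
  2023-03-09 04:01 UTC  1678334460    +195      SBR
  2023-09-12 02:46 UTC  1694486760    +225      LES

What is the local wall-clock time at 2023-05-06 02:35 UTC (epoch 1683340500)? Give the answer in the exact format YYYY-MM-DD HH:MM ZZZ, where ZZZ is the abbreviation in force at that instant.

Query: 2023-05-06 02:35 UTC
Rule 2/3 (SBR, +03:15): 2023-03-09 04:01 UTC ≤ query < 2023-09-12 02:46 UTC
2·60 + 35 + 195 = 350 min
350 = 0·1440 + 350; 350 = 5·60 + 50 → 05:50, same day
→ 2023-05-06 05:50 SBR

2023-05-06 05:50 SBR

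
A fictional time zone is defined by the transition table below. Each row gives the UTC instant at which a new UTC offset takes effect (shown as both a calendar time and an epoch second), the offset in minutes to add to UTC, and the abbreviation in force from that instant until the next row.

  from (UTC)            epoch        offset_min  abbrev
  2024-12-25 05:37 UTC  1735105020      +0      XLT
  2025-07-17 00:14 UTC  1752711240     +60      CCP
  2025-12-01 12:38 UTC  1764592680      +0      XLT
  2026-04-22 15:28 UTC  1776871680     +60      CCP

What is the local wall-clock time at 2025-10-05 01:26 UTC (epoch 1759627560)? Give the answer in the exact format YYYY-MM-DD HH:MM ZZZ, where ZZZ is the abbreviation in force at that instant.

2025-10-05 02:26 CCP

Query: 2025-10-05 01:26 UTC
Rule 2/4 (CCP, +01:00): 2025-07-17 00:14 UTC ≤ query < 2025-12-01 12:38 UTC
1·60 + 26 + 60 = 146 min
146 = 0·1440 + 146; 146 = 2·60 + 26 → 02:26, same day
→ 2025-10-05 02:26 CCP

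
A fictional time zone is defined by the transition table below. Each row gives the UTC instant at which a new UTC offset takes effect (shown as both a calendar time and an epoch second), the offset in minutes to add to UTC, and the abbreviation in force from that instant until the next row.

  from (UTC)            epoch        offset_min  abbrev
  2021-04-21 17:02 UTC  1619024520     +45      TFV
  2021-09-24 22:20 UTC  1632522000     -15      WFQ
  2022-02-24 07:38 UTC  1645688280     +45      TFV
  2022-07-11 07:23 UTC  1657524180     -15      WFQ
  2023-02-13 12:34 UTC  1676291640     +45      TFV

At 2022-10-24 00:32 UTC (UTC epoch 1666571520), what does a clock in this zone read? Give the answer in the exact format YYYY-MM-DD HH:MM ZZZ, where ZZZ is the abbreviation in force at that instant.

Query: 2022-10-24 00:32 UTC
Rule 4/5 (WFQ, -00:15): 2022-07-11 07:23 UTC ≤ query < 2023-02-13 12:34 UTC
0·60 + 32 - 15 = 17 min
17 = 0·1440 + 17; 17 = 0·60 + 17 → 00:17, same day
→ 2022-10-24 00:17 WFQ

2022-10-24 00:17 WFQ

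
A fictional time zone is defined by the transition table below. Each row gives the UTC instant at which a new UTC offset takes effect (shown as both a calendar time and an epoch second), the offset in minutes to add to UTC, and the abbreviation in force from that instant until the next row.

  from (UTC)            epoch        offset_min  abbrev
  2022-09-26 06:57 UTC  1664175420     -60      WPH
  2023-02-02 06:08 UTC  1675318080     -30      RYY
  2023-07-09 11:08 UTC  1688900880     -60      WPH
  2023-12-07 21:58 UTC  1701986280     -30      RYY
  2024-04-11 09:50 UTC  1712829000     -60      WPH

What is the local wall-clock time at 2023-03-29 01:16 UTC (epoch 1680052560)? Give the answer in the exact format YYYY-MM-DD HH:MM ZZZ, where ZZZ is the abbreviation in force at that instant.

Query: 2023-03-29 01:16 UTC
Rule 2/5 (RYY, -00:30): 2023-02-02 06:08 UTC ≤ query < 2023-07-09 11:08 UTC
1·60 + 16 - 30 = 46 min
46 = 0·1440 + 46; 46 = 0·60 + 46 → 00:46, same day
→ 2023-03-29 00:46 RYY

2023-03-29 00:46 RYY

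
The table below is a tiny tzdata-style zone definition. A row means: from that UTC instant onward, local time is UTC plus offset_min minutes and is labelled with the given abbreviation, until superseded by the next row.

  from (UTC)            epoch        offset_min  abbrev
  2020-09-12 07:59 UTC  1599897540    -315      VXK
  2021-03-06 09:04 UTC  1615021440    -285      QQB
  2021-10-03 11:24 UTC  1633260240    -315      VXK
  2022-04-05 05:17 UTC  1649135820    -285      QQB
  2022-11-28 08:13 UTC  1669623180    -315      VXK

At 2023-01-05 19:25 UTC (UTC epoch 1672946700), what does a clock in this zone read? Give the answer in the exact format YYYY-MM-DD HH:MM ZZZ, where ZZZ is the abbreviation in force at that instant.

Query: 2023-01-05 19:25 UTC
Rule 5/5 (VXK, -05:15): 2022-11-28 08:13 UTC ≤ query < +∞
19·60 + 25 - 315 = 850 min
850 = 0·1440 + 850; 850 = 14·60 + 10 → 14:10, same day
→ 2023-01-05 14:10 VXK

2023-01-05 14:10 VXK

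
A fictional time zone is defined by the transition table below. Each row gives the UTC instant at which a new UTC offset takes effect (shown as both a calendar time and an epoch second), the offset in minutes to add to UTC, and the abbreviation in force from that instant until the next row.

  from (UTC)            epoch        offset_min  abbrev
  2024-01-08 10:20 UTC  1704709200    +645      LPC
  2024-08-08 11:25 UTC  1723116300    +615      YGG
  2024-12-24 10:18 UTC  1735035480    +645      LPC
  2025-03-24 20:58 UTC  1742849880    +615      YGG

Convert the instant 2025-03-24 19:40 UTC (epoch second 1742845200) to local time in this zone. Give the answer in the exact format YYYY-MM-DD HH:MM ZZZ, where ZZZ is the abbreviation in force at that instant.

2025-03-25 06:25 LPC

Query: 2025-03-24 19:40 UTC
Rule 3/4 (LPC, +10:45): 2024-12-24 10:18 UTC ≤ query < 2025-03-24 20:58 UTC
19·60 + 40 + 645 = 1825 min
1825 = 1·1440 + 385; 385 = 6·60 + 25 → 06:25, 2025-03-24 + 1 day = 2025-03-25
→ 2025-03-25 06:25 LPC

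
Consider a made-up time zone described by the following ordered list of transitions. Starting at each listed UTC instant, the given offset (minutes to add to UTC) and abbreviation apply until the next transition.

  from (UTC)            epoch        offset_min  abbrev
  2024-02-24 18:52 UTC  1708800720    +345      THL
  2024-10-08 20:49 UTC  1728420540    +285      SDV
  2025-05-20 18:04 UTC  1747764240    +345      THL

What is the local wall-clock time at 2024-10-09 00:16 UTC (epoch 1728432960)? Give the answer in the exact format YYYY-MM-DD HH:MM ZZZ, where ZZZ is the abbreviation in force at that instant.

2024-10-09 05:01 SDV

Query: 2024-10-09 00:16 UTC
Rule 2/3 (SDV, +04:45): 2024-10-08 20:49 UTC ≤ query < 2025-05-20 18:04 UTC
0·60 + 16 + 285 = 301 min
301 = 0·1440 + 301; 301 = 5·60 + 1 → 05:01, same day
→ 2024-10-09 05:01 SDV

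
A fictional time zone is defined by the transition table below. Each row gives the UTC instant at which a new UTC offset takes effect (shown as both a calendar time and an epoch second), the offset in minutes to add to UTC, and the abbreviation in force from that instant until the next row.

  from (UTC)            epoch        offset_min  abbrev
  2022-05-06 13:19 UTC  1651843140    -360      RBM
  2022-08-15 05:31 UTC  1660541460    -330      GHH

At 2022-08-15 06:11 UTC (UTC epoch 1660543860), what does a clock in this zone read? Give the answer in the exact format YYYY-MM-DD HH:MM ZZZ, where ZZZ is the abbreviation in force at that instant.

2022-08-15 00:41 GHH

Query: 2022-08-15 06:11 UTC
Rule 2/2 (GHH, -05:30): 2022-08-15 05:31 UTC ≤ query < +∞
6·60 + 11 - 330 = 41 min
41 = 0·1440 + 41; 41 = 0·60 + 41 → 00:41, same day
→ 2022-08-15 00:41 GHH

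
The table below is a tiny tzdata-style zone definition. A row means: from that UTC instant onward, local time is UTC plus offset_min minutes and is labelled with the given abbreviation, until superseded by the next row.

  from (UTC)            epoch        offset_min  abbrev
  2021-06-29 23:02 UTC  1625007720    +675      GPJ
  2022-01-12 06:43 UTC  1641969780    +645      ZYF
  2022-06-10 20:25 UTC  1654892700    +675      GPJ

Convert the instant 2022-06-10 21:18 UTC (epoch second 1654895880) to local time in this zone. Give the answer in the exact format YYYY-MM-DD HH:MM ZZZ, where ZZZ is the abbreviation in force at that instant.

Query: 2022-06-10 21:18 UTC
Rule 3/3 (GPJ, +11:15): 2022-06-10 20:25 UTC ≤ query < +∞
21·60 + 18 + 675 = 1953 min
1953 = 1·1440 + 513; 513 = 8·60 + 33 → 08:33, 2022-06-10 + 1 day = 2022-06-11
→ 2022-06-11 08:33 GPJ

2022-06-11 08:33 GPJ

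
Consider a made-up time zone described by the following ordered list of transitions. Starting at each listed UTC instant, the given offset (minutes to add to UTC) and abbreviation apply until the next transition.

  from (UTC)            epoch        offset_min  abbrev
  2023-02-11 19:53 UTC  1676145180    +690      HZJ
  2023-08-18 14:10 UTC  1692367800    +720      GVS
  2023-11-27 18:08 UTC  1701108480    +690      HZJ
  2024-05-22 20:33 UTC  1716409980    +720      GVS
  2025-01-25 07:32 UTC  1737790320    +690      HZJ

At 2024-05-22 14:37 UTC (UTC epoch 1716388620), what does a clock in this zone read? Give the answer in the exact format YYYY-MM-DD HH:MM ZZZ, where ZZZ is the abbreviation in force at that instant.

2024-05-23 02:07 HZJ

Query: 2024-05-22 14:37 UTC
Rule 3/5 (HZJ, +11:30): 2023-11-27 18:08 UTC ≤ query < 2024-05-22 20:33 UTC
14·60 + 37 + 690 = 1567 min
1567 = 1·1440 + 127; 127 = 2·60 + 7 → 02:07, 2024-05-22 + 1 day = 2024-05-23
→ 2024-05-23 02:07 HZJ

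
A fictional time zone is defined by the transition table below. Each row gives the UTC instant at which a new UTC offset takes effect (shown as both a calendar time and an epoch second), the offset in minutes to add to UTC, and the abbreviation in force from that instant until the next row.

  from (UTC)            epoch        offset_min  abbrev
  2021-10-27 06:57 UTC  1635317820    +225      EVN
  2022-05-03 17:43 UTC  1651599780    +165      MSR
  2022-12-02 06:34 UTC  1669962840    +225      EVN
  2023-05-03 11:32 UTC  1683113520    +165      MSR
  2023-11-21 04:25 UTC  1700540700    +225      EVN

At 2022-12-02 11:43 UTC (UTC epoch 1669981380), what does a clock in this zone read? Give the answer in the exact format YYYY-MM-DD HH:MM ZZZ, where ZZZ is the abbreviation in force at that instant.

Query: 2022-12-02 11:43 UTC
Rule 3/5 (EVN, +03:45): 2022-12-02 06:34 UTC ≤ query < 2023-05-03 11:32 UTC
11·60 + 43 + 225 = 928 min
928 = 0·1440 + 928; 928 = 15·60 + 28 → 15:28, same day
→ 2022-12-02 15:28 EVN

2022-12-02 15:28 EVN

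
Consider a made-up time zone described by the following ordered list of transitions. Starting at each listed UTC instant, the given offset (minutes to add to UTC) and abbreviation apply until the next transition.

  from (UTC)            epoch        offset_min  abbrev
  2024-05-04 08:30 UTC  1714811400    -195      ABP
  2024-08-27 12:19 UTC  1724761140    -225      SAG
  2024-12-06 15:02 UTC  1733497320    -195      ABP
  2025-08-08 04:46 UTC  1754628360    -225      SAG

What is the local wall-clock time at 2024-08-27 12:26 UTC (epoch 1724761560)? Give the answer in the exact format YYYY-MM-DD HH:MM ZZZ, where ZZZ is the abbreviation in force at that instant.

Query: 2024-08-27 12:26 UTC
Rule 2/4 (SAG, -03:45): 2024-08-27 12:19 UTC ≤ query < 2024-12-06 15:02 UTC
12·60 + 26 - 225 = 521 min
521 = 0·1440 + 521; 521 = 8·60 + 41 → 08:41, same day
→ 2024-08-27 08:41 SAG

2024-08-27 08:41 SAG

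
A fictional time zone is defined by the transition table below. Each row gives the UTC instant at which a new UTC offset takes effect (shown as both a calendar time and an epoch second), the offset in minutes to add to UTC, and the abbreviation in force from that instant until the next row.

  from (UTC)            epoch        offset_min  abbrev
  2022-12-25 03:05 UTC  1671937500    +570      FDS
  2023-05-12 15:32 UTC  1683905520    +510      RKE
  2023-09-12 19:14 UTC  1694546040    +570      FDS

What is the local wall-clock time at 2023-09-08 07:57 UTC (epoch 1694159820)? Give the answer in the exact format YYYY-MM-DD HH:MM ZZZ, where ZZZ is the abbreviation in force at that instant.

2023-09-08 16:27 RKE

Query: 2023-09-08 07:57 UTC
Rule 2/3 (RKE, +08:30): 2023-05-12 15:32 UTC ≤ query < 2023-09-12 19:14 UTC
7·60 + 57 + 510 = 987 min
987 = 0·1440 + 987; 987 = 16·60 + 27 → 16:27, same day
→ 2023-09-08 16:27 RKE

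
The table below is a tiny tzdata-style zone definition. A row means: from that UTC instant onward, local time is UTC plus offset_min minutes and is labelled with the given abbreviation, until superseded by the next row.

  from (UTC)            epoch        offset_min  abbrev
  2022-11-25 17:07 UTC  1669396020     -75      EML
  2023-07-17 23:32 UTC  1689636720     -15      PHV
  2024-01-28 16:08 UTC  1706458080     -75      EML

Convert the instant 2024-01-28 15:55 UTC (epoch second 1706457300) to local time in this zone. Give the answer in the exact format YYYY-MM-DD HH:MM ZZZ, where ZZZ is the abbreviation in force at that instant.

2024-01-28 15:40 PHV

Query: 2024-01-28 15:55 UTC
Rule 2/3 (PHV, -00:15): 2023-07-17 23:32 UTC ≤ query < 2024-01-28 16:08 UTC
15·60 + 55 - 15 = 940 min
940 = 0·1440 + 940; 940 = 15·60 + 40 → 15:40, same day
→ 2024-01-28 15:40 PHV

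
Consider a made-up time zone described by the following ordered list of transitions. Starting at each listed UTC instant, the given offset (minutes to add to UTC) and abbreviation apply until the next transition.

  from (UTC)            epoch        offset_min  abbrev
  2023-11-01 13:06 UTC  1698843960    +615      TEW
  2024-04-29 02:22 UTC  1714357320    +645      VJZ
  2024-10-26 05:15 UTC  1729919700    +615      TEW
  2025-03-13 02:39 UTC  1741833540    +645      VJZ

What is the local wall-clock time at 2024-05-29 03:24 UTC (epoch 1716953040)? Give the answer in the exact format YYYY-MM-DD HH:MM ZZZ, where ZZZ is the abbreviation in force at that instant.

Query: 2024-05-29 03:24 UTC
Rule 2/4 (VJZ, +10:45): 2024-04-29 02:22 UTC ≤ query < 2024-10-26 05:15 UTC
3·60 + 24 + 645 = 849 min
849 = 0·1440 + 849; 849 = 14·60 + 9 → 14:09, same day
→ 2024-05-29 14:09 VJZ

2024-05-29 14:09 VJZ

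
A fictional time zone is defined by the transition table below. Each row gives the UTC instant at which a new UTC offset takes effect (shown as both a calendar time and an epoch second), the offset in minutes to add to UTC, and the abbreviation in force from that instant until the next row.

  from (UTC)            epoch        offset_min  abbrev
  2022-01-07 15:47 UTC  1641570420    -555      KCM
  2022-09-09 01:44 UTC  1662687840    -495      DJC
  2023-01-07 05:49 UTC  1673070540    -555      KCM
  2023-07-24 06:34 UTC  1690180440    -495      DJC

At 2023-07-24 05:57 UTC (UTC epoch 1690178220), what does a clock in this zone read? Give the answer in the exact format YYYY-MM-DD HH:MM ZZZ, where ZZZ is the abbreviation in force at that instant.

Query: 2023-07-24 05:57 UTC
Rule 3/4 (KCM, -09:15): 2023-01-07 05:49 UTC ≤ query < 2023-07-24 06:34 UTC
5·60 + 57 - 555 = -198 min
-198 = -1·1440 + 1242; 1242 = 20·60 + 42 → 20:42, 2023-07-24 - 1 day = 2023-07-23
→ 2023-07-23 20:42 KCM

2023-07-23 20:42 KCM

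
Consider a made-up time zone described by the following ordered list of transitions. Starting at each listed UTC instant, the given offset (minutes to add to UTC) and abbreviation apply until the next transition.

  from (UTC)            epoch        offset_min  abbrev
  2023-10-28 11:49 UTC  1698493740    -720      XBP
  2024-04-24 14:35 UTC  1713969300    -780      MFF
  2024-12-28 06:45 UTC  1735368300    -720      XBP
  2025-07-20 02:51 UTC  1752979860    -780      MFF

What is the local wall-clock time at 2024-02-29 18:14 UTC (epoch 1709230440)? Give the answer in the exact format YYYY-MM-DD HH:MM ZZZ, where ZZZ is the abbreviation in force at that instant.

2024-02-29 06:14 XBP

Query: 2024-02-29 18:14 UTC
Rule 1/4 (XBP, -12:00): 2023-10-28 11:49 UTC ≤ query < 2024-04-24 14:35 UTC
18·60 + 14 - 720 = 374 min
374 = 0·1440 + 374; 374 = 6·60 + 14 → 06:14, same day
→ 2024-02-29 06:14 XBP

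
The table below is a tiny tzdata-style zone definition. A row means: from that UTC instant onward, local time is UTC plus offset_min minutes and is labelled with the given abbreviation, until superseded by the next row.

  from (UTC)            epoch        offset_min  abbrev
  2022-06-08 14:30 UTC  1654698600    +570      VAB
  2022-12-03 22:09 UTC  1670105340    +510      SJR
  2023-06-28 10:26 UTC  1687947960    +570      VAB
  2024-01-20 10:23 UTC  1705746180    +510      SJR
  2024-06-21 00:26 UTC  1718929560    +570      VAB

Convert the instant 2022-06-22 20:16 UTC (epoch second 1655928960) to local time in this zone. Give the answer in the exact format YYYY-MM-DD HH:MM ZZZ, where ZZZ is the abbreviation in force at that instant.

Query: 2022-06-22 20:16 UTC
Rule 1/5 (VAB, +09:30): 2022-06-08 14:30 UTC ≤ query < 2022-12-03 22:09 UTC
20·60 + 16 + 570 = 1786 min
1786 = 1·1440 + 346; 346 = 5·60 + 46 → 05:46, 2022-06-22 + 1 day = 2022-06-23
→ 2022-06-23 05:46 VAB

2022-06-23 05:46 VAB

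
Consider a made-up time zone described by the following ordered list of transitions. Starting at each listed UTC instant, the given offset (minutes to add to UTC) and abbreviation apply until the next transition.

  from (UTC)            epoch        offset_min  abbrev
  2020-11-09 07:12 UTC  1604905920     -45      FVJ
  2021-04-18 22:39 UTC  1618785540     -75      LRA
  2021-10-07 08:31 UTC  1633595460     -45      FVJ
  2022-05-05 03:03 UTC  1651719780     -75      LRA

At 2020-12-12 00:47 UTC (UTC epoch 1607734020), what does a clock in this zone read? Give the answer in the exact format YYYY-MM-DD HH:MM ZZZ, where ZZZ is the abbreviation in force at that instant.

Query: 2020-12-12 00:47 UTC
Rule 1/4 (FVJ, -00:45): 2020-11-09 07:12 UTC ≤ query < 2021-04-18 22:39 UTC
0·60 + 47 - 45 = 2 min
2 = 0·1440 + 2; 2 = 0·60 + 2 → 00:02, same day
→ 2020-12-12 00:02 FVJ

2020-12-12 00:02 FVJ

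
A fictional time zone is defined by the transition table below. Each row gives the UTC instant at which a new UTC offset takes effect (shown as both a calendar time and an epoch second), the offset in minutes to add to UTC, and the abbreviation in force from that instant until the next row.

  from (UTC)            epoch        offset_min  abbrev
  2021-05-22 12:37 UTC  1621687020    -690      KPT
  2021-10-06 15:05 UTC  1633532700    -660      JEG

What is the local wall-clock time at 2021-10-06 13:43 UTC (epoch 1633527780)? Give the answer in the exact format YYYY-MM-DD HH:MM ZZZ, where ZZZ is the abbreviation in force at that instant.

2021-10-06 02:13 KPT

Query: 2021-10-06 13:43 UTC
Rule 1/2 (KPT, -11:30): 2021-05-22 12:37 UTC ≤ query < 2021-10-06 15:05 UTC
13·60 + 43 - 690 = 133 min
133 = 0·1440 + 133; 133 = 2·60 + 13 → 02:13, same day
→ 2021-10-06 02:13 KPT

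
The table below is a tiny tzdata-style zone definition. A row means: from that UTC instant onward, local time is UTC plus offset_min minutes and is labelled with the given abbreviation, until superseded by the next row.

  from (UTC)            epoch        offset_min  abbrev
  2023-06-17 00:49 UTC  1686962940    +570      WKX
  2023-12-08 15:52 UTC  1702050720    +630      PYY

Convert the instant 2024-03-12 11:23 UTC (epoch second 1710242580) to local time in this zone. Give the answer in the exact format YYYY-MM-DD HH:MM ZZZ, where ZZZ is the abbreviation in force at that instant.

2024-03-12 21:53 PYY

Query: 2024-03-12 11:23 UTC
Rule 2/2 (PYY, +10:30): 2023-12-08 15:52 UTC ≤ query < +∞
11·60 + 23 + 630 = 1313 min
1313 = 0·1440 + 1313; 1313 = 21·60 + 53 → 21:53, same day
→ 2024-03-12 21:53 PYY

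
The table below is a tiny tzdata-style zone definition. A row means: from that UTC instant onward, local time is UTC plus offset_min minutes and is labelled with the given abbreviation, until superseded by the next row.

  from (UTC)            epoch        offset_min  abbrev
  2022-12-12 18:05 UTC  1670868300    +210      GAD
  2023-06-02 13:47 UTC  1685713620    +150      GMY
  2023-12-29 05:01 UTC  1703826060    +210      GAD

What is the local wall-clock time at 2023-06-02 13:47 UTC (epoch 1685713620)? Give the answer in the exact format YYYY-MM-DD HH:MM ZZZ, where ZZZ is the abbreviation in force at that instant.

2023-06-02 16:17 GMY

Query: 2023-06-02 13:47 UTC
Rule 2/3 (GMY, +02:30): 2023-06-02 13:47 UTC ≤ query < 2023-12-29 05:01 UTC
13·60 + 47 + 150 = 977 min
977 = 0·1440 + 977; 977 = 16·60 + 17 → 16:17, same day
→ 2023-06-02 16:17 GMY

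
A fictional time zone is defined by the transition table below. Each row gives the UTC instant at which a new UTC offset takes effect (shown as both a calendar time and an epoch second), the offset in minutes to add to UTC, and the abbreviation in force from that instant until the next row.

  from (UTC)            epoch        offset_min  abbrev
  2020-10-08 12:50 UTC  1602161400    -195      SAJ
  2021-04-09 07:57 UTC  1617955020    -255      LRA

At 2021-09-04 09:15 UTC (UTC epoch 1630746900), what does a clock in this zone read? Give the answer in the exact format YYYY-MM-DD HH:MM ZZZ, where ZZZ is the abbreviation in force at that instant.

2021-09-04 05:00 LRA

Query: 2021-09-04 09:15 UTC
Rule 2/2 (LRA, -04:15): 2021-04-09 07:57 UTC ≤ query < +∞
9·60 + 15 - 255 = 300 min
300 = 0·1440 + 300; 300 = 5·60 + 0 → 05:00, same day
→ 2021-09-04 05:00 LRA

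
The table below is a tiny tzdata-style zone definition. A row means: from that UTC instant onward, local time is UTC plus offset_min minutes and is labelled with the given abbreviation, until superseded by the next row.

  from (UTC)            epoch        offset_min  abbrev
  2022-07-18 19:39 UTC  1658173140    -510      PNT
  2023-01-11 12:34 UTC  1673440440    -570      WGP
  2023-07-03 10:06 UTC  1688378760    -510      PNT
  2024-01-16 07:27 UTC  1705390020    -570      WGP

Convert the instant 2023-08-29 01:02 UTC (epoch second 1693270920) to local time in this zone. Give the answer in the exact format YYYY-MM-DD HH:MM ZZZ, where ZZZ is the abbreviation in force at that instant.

Query: 2023-08-29 01:02 UTC
Rule 3/4 (PNT, -08:30): 2023-07-03 10:06 UTC ≤ query < 2024-01-16 07:27 UTC
1·60 + 2 - 510 = -448 min
-448 = -1·1440 + 992; 992 = 16·60 + 32 → 16:32, 2023-08-29 - 1 day = 2023-08-28
→ 2023-08-28 16:32 PNT

2023-08-28 16:32 PNT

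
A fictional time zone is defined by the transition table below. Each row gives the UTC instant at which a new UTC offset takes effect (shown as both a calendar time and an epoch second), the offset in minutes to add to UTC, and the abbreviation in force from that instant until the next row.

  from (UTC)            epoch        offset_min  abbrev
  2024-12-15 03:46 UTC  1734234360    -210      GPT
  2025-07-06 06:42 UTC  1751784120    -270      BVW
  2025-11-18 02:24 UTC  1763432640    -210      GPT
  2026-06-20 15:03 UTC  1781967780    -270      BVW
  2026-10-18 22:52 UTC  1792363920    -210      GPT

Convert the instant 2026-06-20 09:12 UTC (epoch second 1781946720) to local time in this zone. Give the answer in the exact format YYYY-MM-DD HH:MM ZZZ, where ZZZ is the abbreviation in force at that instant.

2026-06-20 05:42 GPT

Query: 2026-06-20 09:12 UTC
Rule 3/5 (GPT, -03:30): 2025-11-18 02:24 UTC ≤ query < 2026-06-20 15:03 UTC
9·60 + 12 - 210 = 342 min
342 = 0·1440 + 342; 342 = 5·60 + 42 → 05:42, same day
→ 2026-06-20 05:42 GPT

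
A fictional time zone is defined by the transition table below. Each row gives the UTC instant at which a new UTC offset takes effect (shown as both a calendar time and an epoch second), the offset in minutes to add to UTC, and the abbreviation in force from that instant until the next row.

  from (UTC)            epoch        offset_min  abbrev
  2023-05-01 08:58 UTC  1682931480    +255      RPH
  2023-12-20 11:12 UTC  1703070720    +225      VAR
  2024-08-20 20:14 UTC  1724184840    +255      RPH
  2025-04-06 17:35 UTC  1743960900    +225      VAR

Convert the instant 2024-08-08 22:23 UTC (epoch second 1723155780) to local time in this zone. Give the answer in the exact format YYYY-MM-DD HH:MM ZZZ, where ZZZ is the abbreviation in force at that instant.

2024-08-09 02:08 VAR

Query: 2024-08-08 22:23 UTC
Rule 2/4 (VAR, +03:45): 2023-12-20 11:12 UTC ≤ query < 2024-08-20 20:14 UTC
22·60 + 23 + 225 = 1568 min
1568 = 1·1440 + 128; 128 = 2·60 + 8 → 02:08, 2024-08-08 + 1 day = 2024-08-09
→ 2024-08-09 02:08 VAR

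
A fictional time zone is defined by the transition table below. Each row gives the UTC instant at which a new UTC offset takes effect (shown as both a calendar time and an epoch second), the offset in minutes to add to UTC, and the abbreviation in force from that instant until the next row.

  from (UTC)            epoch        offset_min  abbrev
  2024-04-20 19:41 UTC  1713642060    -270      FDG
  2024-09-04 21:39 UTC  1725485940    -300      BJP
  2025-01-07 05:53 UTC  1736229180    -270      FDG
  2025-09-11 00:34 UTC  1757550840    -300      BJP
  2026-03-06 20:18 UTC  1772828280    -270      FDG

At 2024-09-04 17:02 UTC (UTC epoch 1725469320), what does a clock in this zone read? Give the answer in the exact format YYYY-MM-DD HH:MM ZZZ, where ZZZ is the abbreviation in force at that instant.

Query: 2024-09-04 17:02 UTC
Rule 1/5 (FDG, -04:30): 2024-04-20 19:41 UTC ≤ query < 2024-09-04 21:39 UTC
17·60 + 2 - 270 = 752 min
752 = 0·1440 + 752; 752 = 12·60 + 32 → 12:32, same day
→ 2024-09-04 12:32 FDG

2024-09-04 12:32 FDG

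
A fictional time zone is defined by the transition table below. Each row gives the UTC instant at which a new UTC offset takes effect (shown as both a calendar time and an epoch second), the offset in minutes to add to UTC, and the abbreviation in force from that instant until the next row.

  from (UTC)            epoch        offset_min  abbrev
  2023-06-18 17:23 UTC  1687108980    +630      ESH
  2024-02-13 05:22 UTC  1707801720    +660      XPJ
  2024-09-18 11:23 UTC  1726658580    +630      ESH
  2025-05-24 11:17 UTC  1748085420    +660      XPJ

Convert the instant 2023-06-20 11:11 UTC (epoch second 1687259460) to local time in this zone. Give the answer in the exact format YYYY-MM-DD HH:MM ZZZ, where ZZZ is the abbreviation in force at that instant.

2023-06-20 21:41 ESH

Query: 2023-06-20 11:11 UTC
Rule 1/4 (ESH, +10:30): 2023-06-18 17:23 UTC ≤ query < 2024-02-13 05:22 UTC
11·60 + 11 + 630 = 1301 min
1301 = 0·1440 + 1301; 1301 = 21·60 + 41 → 21:41, same day
→ 2023-06-20 21:41 ESH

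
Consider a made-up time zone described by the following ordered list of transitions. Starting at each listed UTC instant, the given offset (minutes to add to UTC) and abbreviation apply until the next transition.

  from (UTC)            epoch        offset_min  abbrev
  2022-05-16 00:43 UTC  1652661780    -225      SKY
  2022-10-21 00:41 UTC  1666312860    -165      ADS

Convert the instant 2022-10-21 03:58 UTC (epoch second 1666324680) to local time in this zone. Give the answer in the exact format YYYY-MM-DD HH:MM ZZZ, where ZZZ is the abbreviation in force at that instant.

2022-10-21 01:13 ADS

Query: 2022-10-21 03:58 UTC
Rule 2/2 (ADS, -02:45): 2022-10-21 00:41 UTC ≤ query < +∞
3·60 + 58 - 165 = 73 min
73 = 0·1440 + 73; 73 = 1·60 + 13 → 01:13, same day
→ 2022-10-21 01:13 ADS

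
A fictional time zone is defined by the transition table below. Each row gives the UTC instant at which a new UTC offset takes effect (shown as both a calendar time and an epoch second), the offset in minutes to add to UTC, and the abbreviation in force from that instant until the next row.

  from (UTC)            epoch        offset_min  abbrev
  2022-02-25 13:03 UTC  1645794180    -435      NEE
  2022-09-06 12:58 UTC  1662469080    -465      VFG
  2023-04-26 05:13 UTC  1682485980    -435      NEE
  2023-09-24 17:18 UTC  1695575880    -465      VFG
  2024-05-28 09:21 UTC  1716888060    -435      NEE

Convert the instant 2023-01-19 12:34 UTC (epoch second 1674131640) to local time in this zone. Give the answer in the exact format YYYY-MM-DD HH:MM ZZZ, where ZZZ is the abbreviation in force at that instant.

Query: 2023-01-19 12:34 UTC
Rule 2/5 (VFG, -07:45): 2022-09-06 12:58 UTC ≤ query < 2023-04-26 05:13 UTC
12·60 + 34 - 465 = 289 min
289 = 0·1440 + 289; 289 = 4·60 + 49 → 04:49, same day
→ 2023-01-19 04:49 VFG

2023-01-19 04:49 VFG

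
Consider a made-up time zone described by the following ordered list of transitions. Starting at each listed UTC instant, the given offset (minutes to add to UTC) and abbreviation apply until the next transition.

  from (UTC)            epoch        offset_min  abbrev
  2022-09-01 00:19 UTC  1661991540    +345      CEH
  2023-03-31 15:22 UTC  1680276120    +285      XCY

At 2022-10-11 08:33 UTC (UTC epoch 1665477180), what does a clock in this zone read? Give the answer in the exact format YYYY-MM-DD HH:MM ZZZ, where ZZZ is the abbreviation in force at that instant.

Query: 2022-10-11 08:33 UTC
Rule 1/2 (CEH, +05:45): 2022-09-01 00:19 UTC ≤ query < 2023-03-31 15:22 UTC
8·60 + 33 + 345 = 858 min
858 = 0·1440 + 858; 858 = 14·60 + 18 → 14:18, same day
→ 2022-10-11 14:18 CEH

2022-10-11 14:18 CEH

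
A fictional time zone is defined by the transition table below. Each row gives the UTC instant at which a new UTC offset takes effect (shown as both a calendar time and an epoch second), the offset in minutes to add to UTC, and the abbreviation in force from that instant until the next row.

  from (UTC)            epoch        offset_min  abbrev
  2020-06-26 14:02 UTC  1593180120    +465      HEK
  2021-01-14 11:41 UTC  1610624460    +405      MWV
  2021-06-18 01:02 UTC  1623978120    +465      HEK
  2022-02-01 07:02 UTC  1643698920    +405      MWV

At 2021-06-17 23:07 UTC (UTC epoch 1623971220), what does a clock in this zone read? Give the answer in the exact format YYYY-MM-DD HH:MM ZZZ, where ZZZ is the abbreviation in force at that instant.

2021-06-18 05:52 MWV

Query: 2021-06-17 23:07 UTC
Rule 2/4 (MWV, +06:45): 2021-01-14 11:41 UTC ≤ query < 2021-06-18 01:02 UTC
23·60 + 7 + 405 = 1792 min
1792 = 1·1440 + 352; 352 = 5·60 + 52 → 05:52, 2021-06-17 + 1 day = 2021-06-18
→ 2021-06-18 05:52 MWV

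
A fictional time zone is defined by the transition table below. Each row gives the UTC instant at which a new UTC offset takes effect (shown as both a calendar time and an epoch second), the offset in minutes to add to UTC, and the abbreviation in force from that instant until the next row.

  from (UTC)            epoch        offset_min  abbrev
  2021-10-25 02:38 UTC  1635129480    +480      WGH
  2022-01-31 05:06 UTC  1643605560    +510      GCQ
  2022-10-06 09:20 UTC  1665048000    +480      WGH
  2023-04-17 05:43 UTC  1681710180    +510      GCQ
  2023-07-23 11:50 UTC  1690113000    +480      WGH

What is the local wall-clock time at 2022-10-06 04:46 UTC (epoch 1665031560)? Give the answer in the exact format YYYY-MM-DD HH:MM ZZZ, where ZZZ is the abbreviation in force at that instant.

2022-10-06 13:16 GCQ

Query: 2022-10-06 04:46 UTC
Rule 2/5 (GCQ, +08:30): 2022-01-31 05:06 UTC ≤ query < 2022-10-06 09:20 UTC
4·60 + 46 + 510 = 796 min
796 = 0·1440 + 796; 796 = 13·60 + 16 → 13:16, same day
→ 2022-10-06 13:16 GCQ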